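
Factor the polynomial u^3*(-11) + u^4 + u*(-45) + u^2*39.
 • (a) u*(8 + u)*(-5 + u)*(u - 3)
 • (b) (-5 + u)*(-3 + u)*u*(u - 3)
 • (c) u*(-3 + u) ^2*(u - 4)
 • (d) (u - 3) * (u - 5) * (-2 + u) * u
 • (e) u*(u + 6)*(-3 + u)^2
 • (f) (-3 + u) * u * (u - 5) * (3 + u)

We need to factor u^3*(-11) + u^4 + u*(-45) + u^2*39.
The factored form is (-5 + u)*(-3 + u)*u*(u - 3).
b) (-5 + u)*(-3 + u)*u*(u - 3)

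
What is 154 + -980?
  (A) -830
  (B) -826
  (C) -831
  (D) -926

154 + -980 = -826
B) -826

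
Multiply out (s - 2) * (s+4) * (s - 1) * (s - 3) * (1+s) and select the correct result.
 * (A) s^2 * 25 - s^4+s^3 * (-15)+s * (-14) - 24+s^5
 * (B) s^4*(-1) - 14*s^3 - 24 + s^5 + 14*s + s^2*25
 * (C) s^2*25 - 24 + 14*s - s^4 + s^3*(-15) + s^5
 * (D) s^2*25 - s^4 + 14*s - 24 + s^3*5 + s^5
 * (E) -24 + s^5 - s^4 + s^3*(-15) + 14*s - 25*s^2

Expanding (s - 2) * (s+4) * (s - 1) * (s - 3) * (1+s):
= s^2*25 - 24 + 14*s - s^4 + s^3*(-15) + s^5
C) s^2*25 - 24 + 14*s - s^4 + s^3*(-15) + s^5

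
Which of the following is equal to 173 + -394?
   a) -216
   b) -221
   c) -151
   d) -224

173 + -394 = -221
b) -221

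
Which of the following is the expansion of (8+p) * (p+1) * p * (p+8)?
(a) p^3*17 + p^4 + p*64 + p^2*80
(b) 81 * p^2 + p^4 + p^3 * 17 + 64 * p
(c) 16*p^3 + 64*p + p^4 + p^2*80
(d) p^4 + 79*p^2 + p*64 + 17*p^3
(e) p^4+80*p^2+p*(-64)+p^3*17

Expanding (8+p) * (p+1) * p * (p+8):
= p^3*17 + p^4 + p*64 + p^2*80
a) p^3*17 + p^4 + p*64 + p^2*80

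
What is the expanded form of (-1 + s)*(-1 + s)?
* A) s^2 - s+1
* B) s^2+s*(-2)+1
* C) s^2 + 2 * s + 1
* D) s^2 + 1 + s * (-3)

Expanding (-1 + s)*(-1 + s):
= s^2+s*(-2)+1
B) s^2+s*(-2)+1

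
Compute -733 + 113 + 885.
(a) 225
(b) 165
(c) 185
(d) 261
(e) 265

First: -733 + 113 = -620
Then: -620 + 885 = 265
e) 265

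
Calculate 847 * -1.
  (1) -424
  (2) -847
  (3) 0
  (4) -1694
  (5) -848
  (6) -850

847 * -1 = -847
2) -847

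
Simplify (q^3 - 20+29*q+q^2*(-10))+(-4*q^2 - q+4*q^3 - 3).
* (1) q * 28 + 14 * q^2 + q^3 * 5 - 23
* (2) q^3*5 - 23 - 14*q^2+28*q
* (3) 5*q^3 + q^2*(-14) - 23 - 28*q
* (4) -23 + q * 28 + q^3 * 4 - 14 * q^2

Adding the polynomials and combining like terms:
(q^3 - 20 + 29*q + q^2*(-10)) + (-4*q^2 - q + 4*q^3 - 3)
= q^3*5 - 23 - 14*q^2+28*q
2) q^3*5 - 23 - 14*q^2+28*q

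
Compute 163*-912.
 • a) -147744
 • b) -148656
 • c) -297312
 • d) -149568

163 * -912 = -148656
b) -148656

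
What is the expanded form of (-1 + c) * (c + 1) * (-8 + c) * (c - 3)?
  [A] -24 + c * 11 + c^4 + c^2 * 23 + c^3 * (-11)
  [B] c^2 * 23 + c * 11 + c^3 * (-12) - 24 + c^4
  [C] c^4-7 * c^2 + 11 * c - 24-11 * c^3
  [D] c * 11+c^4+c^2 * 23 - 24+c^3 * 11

Expanding (-1 + c) * (c + 1) * (-8 + c) * (c - 3):
= -24 + c * 11 + c^4 + c^2 * 23 + c^3 * (-11)
A) -24 + c * 11 + c^4 + c^2 * 23 + c^3 * (-11)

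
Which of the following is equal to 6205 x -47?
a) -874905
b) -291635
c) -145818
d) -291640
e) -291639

6205 * -47 = -291635
b) -291635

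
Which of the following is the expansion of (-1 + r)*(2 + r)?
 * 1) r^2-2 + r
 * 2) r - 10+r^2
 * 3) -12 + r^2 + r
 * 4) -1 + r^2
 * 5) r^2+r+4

Expanding (-1 + r)*(2 + r):
= r^2-2 + r
1) r^2-2 + r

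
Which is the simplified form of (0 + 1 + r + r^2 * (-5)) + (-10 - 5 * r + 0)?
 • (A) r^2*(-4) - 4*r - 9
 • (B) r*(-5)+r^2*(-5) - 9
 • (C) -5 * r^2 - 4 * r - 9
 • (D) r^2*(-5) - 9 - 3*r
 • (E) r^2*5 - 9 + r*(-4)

Adding the polynomials and combining like terms:
(0 + 1 + r + r^2*(-5)) + (-10 - 5*r + 0)
= -5 * r^2 - 4 * r - 9
C) -5 * r^2 - 4 * r - 9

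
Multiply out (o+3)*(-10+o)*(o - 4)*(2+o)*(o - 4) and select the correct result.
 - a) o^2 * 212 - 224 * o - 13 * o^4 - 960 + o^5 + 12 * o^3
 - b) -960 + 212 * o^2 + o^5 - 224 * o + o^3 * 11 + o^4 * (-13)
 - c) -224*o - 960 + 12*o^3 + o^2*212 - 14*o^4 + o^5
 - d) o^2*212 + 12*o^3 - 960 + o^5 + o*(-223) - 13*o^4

Expanding (o+3)*(-10+o)*(o - 4)*(2+o)*(o - 4):
= o^2 * 212 - 224 * o - 13 * o^4 - 960 + o^5 + 12 * o^3
a) o^2 * 212 - 224 * o - 13 * o^4 - 960 + o^5 + 12 * o^3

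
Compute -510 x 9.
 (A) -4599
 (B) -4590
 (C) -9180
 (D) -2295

-510 * 9 = -4590
B) -4590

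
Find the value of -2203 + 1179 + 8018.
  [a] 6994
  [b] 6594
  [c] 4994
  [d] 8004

First: -2203 + 1179 = -1024
Then: -1024 + 8018 = 6994
a) 6994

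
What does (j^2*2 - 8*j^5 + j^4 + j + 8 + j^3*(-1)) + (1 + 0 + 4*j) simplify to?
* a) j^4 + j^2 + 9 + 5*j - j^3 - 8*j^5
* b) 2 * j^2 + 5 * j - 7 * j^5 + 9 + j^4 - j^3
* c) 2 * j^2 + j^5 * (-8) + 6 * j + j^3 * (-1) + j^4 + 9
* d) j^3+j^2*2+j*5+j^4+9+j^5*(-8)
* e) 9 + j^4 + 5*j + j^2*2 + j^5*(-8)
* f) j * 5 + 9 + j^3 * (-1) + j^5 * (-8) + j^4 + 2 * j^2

Adding the polynomials and combining like terms:
(j^2*2 - 8*j^5 + j^4 + j + 8 + j^3*(-1)) + (1 + 0 + 4*j)
= j * 5 + 9 + j^3 * (-1) + j^5 * (-8) + j^4 + 2 * j^2
f) j * 5 + 9 + j^3 * (-1) + j^5 * (-8) + j^4 + 2 * j^2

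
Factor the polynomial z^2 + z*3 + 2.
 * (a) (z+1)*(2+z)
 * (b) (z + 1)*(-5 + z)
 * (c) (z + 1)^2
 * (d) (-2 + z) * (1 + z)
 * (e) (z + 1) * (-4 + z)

We need to factor z^2 + z*3 + 2.
The factored form is (z+1)*(2+z).
a) (z+1)*(2+z)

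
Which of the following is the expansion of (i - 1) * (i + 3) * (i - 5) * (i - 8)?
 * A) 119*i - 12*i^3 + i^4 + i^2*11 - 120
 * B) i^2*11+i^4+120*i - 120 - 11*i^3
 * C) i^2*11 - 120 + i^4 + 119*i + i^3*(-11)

Expanding (i - 1) * (i + 3) * (i - 5) * (i - 8):
= i^2*11 - 120 + i^4 + 119*i + i^3*(-11)
C) i^2*11 - 120 + i^4 + 119*i + i^3*(-11)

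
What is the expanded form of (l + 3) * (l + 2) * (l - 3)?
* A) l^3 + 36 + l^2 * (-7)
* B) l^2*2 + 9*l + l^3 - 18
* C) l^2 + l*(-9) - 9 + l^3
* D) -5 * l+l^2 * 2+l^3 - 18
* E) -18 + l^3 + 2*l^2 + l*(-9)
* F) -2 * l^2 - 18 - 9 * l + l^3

Expanding (l + 3) * (l + 2) * (l - 3):
= -18 + l^3 + 2*l^2 + l*(-9)
E) -18 + l^3 + 2*l^2 + l*(-9)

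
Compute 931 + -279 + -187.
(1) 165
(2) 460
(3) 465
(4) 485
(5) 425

First: 931 + -279 = 652
Then: 652 + -187 = 465
3) 465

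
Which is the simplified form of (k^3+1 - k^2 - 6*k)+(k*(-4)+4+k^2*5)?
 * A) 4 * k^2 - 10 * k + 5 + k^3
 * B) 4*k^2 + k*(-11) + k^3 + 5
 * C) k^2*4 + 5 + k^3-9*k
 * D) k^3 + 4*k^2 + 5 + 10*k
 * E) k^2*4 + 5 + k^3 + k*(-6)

Adding the polynomials and combining like terms:
(k^3 + 1 - k^2 - 6*k) + (k*(-4) + 4 + k^2*5)
= 4 * k^2 - 10 * k + 5 + k^3
A) 4 * k^2 - 10 * k + 5 + k^3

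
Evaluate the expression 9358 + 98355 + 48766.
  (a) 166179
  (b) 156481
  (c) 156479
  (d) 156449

First: 9358 + 98355 = 107713
Then: 107713 + 48766 = 156479
c) 156479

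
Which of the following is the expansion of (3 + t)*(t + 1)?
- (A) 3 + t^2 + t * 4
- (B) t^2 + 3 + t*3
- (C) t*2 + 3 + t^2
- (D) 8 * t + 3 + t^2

Expanding (3 + t)*(t + 1):
= 3 + t^2 + t * 4
A) 3 + t^2 + t * 4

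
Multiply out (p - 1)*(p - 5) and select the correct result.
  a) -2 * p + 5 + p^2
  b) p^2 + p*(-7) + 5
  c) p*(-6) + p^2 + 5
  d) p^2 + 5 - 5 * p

Expanding (p - 1)*(p - 5):
= p*(-6) + p^2 + 5
c) p*(-6) + p^2 + 5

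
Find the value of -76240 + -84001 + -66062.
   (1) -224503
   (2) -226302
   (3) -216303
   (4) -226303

First: -76240 + -84001 = -160241
Then: -160241 + -66062 = -226303
4) -226303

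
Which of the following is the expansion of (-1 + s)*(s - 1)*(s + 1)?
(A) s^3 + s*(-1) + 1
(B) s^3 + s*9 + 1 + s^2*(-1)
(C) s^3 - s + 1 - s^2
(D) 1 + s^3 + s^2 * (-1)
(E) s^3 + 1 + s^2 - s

Expanding (-1 + s)*(s - 1)*(s + 1):
= s^3 - s + 1 - s^2
C) s^3 - s + 1 - s^2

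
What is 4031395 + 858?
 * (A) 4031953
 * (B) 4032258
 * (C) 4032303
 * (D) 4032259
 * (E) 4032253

4031395 + 858 = 4032253
E) 4032253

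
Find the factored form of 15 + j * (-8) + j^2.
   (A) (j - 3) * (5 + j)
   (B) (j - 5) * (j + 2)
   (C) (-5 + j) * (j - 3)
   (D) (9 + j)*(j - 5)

We need to factor 15 + j * (-8) + j^2.
The factored form is (-5 + j) * (j - 3).
C) (-5 + j) * (j - 3)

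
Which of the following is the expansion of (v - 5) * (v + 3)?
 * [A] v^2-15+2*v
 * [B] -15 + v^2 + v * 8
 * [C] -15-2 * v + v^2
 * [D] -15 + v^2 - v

Expanding (v - 5) * (v + 3):
= -15-2 * v + v^2
C) -15-2 * v + v^2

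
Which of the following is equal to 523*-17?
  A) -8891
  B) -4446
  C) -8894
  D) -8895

523 * -17 = -8891
A) -8891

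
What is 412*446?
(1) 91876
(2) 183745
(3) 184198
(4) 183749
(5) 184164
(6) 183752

412 * 446 = 183752
6) 183752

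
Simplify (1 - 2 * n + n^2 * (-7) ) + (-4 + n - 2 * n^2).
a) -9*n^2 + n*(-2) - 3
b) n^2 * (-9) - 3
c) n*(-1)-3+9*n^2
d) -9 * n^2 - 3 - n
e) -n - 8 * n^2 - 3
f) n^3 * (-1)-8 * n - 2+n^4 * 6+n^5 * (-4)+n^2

Adding the polynomials and combining like terms:
(1 - 2*n + n^2*(-7)) + (-4 + n - 2*n^2)
= -9 * n^2 - 3 - n
d) -9 * n^2 - 3 - n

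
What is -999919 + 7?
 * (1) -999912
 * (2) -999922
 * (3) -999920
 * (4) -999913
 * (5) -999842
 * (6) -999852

-999919 + 7 = -999912
1) -999912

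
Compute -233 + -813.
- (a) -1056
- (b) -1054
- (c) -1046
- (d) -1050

-233 + -813 = -1046
c) -1046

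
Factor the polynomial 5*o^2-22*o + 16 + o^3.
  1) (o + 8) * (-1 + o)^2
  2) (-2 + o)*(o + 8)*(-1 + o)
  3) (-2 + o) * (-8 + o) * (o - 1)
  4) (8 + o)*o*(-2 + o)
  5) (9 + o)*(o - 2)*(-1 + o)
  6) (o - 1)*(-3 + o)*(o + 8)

We need to factor 5*o^2-22*o + 16 + o^3.
The factored form is (-2 + o)*(o + 8)*(-1 + o).
2) (-2 + o)*(o + 8)*(-1 + o)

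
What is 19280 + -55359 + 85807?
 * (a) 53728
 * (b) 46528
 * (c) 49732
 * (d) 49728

First: 19280 + -55359 = -36079
Then: -36079 + 85807 = 49728
d) 49728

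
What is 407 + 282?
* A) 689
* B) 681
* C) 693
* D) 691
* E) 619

407 + 282 = 689
A) 689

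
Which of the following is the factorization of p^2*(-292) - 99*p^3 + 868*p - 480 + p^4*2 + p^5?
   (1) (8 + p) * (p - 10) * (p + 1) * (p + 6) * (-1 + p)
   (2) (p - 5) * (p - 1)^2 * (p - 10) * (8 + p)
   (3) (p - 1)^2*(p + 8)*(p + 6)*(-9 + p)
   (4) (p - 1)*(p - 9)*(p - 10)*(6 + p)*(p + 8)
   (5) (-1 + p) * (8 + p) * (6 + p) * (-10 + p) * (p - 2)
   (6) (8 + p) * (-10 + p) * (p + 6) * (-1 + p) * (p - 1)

We need to factor p^2*(-292) - 99*p^3 + 868*p - 480 + p^4*2 + p^5.
The factored form is (8 + p) * (-10 + p) * (p + 6) * (-1 + p) * (p - 1).
6) (8 + p) * (-10 + p) * (p + 6) * (-1 + p) * (p - 1)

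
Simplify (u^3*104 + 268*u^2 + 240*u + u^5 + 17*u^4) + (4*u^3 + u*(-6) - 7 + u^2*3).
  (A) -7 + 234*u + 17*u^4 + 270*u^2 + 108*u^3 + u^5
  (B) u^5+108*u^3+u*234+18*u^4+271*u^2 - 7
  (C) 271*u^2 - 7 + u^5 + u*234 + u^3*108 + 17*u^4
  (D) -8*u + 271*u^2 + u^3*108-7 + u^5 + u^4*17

Adding the polynomials and combining like terms:
(u^3*104 + 268*u^2 + 240*u + u^5 + 17*u^4) + (4*u^3 + u*(-6) - 7 + u^2*3)
= 271*u^2 - 7 + u^5 + u*234 + u^3*108 + 17*u^4
C) 271*u^2 - 7 + u^5 + u*234 + u^3*108 + 17*u^4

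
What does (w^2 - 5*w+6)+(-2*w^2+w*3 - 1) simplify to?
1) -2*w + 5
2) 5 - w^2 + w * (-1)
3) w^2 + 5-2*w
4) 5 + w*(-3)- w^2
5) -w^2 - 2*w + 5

Adding the polynomials and combining like terms:
(w^2 - 5*w + 6) + (-2*w^2 + w*3 - 1)
= -w^2 - 2*w + 5
5) -w^2 - 2*w + 5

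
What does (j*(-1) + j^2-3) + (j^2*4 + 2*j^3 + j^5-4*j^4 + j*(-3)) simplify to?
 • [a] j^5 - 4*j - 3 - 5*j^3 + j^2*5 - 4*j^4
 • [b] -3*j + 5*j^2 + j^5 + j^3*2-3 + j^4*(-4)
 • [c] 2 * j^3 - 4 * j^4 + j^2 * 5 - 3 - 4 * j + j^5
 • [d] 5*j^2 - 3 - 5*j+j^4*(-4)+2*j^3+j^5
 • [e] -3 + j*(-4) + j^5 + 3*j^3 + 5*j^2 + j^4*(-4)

Adding the polynomials and combining like terms:
(j*(-1) + j^2 - 3) + (j^2*4 + 2*j^3 + j^5 - 4*j^4 + j*(-3))
= 2 * j^3 - 4 * j^4 + j^2 * 5 - 3 - 4 * j + j^5
c) 2 * j^3 - 4 * j^4 + j^2 * 5 - 3 - 4 * j + j^5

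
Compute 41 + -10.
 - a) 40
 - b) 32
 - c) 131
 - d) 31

41 + -10 = 31
d) 31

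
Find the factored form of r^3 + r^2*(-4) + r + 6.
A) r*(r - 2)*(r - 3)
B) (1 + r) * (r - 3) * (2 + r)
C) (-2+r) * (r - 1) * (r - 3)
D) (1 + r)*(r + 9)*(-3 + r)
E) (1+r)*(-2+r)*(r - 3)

We need to factor r^3 + r^2*(-4) + r + 6.
The factored form is (1+r)*(-2+r)*(r - 3).
E) (1+r)*(-2+r)*(r - 3)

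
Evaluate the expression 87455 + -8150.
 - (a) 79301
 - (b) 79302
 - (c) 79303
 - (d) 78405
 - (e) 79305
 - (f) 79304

87455 + -8150 = 79305
e) 79305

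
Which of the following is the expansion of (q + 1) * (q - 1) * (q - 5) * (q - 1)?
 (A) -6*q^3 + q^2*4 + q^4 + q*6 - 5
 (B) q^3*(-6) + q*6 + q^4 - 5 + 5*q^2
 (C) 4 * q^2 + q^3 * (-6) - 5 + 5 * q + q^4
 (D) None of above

Expanding (q + 1) * (q - 1) * (q - 5) * (q - 1):
= -6*q^3 + q^2*4 + q^4 + q*6 - 5
A) -6*q^3 + q^2*4 + q^4 + q*6 - 5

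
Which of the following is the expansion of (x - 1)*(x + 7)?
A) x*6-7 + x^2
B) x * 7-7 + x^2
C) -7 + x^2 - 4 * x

Expanding (x - 1)*(x + 7):
= x*6-7 + x^2
A) x*6-7 + x^2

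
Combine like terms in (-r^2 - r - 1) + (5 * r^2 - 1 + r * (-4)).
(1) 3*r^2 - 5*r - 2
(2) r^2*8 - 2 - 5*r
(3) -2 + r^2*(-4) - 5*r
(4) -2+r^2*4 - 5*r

Adding the polynomials and combining like terms:
(-r^2 - r - 1) + (5*r^2 - 1 + r*(-4))
= -2+r^2*4 - 5*r
4) -2+r^2*4 - 5*r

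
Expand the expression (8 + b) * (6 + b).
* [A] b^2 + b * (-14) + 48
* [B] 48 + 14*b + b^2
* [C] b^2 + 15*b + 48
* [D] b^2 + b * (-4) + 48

Expanding (8 + b) * (6 + b):
= 48 + 14*b + b^2
B) 48 + 14*b + b^2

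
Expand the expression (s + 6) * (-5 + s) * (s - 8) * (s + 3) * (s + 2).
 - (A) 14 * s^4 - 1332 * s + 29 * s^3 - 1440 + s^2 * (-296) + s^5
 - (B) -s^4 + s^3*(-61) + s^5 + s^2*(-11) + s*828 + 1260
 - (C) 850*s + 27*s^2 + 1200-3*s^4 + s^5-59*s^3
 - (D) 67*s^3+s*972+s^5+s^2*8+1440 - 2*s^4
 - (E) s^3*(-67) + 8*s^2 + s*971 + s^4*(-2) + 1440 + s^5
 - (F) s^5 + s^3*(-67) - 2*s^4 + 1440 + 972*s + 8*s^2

Expanding (s + 6) * (-5 + s) * (s - 8) * (s + 3) * (s + 2):
= s^5 + s^3*(-67) - 2*s^4 + 1440 + 972*s + 8*s^2
F) s^5 + s^3*(-67) - 2*s^4 + 1440 + 972*s + 8*s^2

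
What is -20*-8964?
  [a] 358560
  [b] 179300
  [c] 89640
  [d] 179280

-20 * -8964 = 179280
d) 179280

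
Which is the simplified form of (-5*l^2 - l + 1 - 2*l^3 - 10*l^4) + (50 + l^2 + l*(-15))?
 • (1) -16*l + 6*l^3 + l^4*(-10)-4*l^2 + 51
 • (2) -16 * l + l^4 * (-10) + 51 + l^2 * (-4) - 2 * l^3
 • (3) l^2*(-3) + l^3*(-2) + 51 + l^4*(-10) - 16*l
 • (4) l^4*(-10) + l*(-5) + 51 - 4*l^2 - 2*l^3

Adding the polynomials and combining like terms:
(-5*l^2 - l + 1 - 2*l^3 - 10*l^4) + (50 + l^2 + l*(-15))
= -16 * l + l^4 * (-10) + 51 + l^2 * (-4) - 2 * l^3
2) -16 * l + l^4 * (-10) + 51 + l^2 * (-4) - 2 * l^3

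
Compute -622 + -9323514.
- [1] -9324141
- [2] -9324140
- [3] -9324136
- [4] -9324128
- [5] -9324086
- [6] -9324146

-622 + -9323514 = -9324136
3) -9324136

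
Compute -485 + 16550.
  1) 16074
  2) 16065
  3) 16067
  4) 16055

-485 + 16550 = 16065
2) 16065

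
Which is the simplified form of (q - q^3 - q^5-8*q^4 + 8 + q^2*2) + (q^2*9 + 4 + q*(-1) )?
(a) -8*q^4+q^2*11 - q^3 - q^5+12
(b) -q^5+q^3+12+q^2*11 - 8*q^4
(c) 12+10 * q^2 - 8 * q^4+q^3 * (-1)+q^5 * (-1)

Adding the polynomials and combining like terms:
(q - q^3 - q^5 - 8*q^4 + 8 + q^2*2) + (q^2*9 + 4 + q*(-1))
= -8*q^4+q^2*11 - q^3 - q^5+12
a) -8*q^4+q^2*11 - q^3 - q^5+12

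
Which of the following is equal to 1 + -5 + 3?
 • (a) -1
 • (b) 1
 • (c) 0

First: 1 + -5 = -4
Then: -4 + 3 = -1
a) -1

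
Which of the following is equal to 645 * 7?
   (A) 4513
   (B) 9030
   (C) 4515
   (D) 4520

645 * 7 = 4515
C) 4515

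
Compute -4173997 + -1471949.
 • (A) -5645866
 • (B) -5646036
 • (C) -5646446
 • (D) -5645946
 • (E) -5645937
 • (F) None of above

-4173997 + -1471949 = -5645946
D) -5645946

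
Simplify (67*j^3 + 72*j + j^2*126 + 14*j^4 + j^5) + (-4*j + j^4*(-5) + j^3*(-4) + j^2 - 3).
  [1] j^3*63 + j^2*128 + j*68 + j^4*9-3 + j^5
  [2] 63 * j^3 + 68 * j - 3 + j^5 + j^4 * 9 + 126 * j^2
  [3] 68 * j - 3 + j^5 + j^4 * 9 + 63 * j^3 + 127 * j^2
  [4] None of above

Adding the polynomials and combining like terms:
(67*j^3 + 72*j + j^2*126 + 14*j^4 + j^5) + (-4*j + j^4*(-5) + j^3*(-4) + j^2 - 3)
= 68 * j - 3 + j^5 + j^4 * 9 + 63 * j^3 + 127 * j^2
3) 68 * j - 3 + j^5 + j^4 * 9 + 63 * j^3 + 127 * j^2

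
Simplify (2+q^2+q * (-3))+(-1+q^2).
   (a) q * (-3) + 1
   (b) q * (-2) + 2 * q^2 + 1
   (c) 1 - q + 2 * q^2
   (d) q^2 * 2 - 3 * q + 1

Adding the polynomials and combining like terms:
(2 + q^2 + q*(-3)) + (-1 + q^2)
= q^2 * 2 - 3 * q + 1
d) q^2 * 2 - 3 * q + 1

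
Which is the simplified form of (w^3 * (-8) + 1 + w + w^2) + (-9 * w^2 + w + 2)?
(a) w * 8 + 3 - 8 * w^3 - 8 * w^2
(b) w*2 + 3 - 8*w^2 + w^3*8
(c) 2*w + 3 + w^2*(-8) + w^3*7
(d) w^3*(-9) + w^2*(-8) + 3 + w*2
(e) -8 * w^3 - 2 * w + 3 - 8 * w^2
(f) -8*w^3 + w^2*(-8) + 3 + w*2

Adding the polynomials and combining like terms:
(w^3*(-8) + 1 + w + w^2) + (-9*w^2 + w + 2)
= -8*w^3 + w^2*(-8) + 3 + w*2
f) -8*w^3 + w^2*(-8) + 3 + w*2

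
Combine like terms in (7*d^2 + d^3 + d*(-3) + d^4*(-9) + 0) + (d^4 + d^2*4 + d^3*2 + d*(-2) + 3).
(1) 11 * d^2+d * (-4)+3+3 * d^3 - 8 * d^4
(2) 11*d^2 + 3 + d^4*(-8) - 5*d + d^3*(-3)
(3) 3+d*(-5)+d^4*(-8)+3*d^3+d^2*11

Adding the polynomials and combining like terms:
(7*d^2 + d^3 + d*(-3) + d^4*(-9) + 0) + (d^4 + d^2*4 + d^3*2 + d*(-2) + 3)
= 3+d*(-5)+d^4*(-8)+3*d^3+d^2*11
3) 3+d*(-5)+d^4*(-8)+3*d^3+d^2*11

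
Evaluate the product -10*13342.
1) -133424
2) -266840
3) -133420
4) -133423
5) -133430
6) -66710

-10 * 13342 = -133420
3) -133420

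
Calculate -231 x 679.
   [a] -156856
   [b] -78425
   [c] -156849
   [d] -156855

-231 * 679 = -156849
c) -156849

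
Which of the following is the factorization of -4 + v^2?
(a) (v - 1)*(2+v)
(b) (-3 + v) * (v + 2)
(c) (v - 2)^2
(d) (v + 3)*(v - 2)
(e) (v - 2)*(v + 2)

We need to factor -4 + v^2.
The factored form is (v - 2)*(v + 2).
e) (v - 2)*(v + 2)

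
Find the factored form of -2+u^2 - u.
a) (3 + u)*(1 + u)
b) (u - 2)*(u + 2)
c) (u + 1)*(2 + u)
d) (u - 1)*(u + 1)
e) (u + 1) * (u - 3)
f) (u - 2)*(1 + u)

We need to factor -2+u^2 - u.
The factored form is (u - 2)*(1 + u).
f) (u - 2)*(1 + u)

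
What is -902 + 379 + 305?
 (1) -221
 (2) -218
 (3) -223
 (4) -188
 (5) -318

First: -902 + 379 = -523
Then: -523 + 305 = -218
2) -218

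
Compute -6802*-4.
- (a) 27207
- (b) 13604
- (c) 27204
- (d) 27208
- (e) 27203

-6802 * -4 = 27208
d) 27208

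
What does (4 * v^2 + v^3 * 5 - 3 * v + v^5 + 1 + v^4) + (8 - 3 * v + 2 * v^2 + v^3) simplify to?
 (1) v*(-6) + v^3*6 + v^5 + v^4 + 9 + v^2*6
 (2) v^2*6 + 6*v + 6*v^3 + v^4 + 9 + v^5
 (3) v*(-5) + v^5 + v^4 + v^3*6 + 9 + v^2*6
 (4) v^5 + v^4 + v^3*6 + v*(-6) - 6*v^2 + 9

Adding the polynomials and combining like terms:
(4*v^2 + v^3*5 - 3*v + v^5 + 1 + v^4) + (8 - 3*v + 2*v^2 + v^3)
= v*(-6) + v^3*6 + v^5 + v^4 + 9 + v^2*6
1) v*(-6) + v^3*6 + v^5 + v^4 + 9 + v^2*6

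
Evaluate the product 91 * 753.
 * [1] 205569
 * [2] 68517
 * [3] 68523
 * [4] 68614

91 * 753 = 68523
3) 68523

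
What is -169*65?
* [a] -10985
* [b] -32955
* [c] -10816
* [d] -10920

-169 * 65 = -10985
a) -10985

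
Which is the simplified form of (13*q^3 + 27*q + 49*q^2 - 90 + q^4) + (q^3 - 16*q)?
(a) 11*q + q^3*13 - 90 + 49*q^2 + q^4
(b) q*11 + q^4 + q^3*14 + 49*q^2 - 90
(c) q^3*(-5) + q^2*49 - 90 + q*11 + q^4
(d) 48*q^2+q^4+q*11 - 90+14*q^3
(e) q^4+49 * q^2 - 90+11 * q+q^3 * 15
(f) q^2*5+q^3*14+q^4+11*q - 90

Adding the polynomials and combining like terms:
(13*q^3 + 27*q + 49*q^2 - 90 + q^4) + (q^3 - 16*q)
= q*11 + q^4 + q^3*14 + 49*q^2 - 90
b) q*11 + q^4 + q^3*14 + 49*q^2 - 90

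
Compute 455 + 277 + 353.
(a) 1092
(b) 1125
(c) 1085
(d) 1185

First: 455 + 277 = 732
Then: 732 + 353 = 1085
c) 1085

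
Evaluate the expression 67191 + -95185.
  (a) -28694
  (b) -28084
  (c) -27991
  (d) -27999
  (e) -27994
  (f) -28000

67191 + -95185 = -27994
e) -27994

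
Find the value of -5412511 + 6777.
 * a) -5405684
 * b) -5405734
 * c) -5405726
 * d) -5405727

-5412511 + 6777 = -5405734
b) -5405734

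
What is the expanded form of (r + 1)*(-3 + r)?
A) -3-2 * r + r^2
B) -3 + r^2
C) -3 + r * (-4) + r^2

Expanding (r + 1)*(-3 + r):
= -3-2 * r + r^2
A) -3-2 * r + r^2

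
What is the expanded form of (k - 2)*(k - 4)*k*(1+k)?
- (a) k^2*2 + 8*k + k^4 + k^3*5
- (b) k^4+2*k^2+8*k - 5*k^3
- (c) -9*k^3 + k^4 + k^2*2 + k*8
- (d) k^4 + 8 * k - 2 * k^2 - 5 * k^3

Expanding (k - 2)*(k - 4)*k*(1+k):
= k^4+2*k^2+8*k - 5*k^3
b) k^4+2*k^2+8*k - 5*k^3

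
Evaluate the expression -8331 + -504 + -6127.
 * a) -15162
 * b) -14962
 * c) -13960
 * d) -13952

First: -8331 + -504 = -8835
Then: -8835 + -6127 = -14962
b) -14962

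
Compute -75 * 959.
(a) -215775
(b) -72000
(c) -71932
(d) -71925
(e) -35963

-75 * 959 = -71925
d) -71925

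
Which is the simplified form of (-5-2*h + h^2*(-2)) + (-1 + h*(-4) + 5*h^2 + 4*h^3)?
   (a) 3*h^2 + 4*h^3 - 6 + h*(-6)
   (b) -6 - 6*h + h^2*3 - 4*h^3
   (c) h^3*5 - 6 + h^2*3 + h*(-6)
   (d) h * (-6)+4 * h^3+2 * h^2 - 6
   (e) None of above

Adding the polynomials and combining like terms:
(-5 - 2*h + h^2*(-2)) + (-1 + h*(-4) + 5*h^2 + 4*h^3)
= 3*h^2 + 4*h^3 - 6 + h*(-6)
a) 3*h^2 + 4*h^3 - 6 + h*(-6)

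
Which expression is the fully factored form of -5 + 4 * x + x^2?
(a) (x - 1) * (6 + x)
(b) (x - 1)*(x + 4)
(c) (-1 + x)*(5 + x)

We need to factor -5 + 4 * x + x^2.
The factored form is (-1 + x)*(5 + x).
c) (-1 + x)*(5 + x)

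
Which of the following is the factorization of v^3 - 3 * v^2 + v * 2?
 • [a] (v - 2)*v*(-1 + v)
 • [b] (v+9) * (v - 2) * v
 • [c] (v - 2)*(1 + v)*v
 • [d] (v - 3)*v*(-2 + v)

We need to factor v^3 - 3 * v^2 + v * 2.
The factored form is (v - 2)*v*(-1 + v).
a) (v - 2)*v*(-1 + v)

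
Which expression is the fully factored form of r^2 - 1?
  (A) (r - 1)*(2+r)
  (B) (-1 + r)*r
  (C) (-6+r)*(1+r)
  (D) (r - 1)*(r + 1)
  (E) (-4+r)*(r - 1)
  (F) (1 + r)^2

We need to factor r^2 - 1.
The factored form is (r - 1)*(r + 1).
D) (r - 1)*(r + 1)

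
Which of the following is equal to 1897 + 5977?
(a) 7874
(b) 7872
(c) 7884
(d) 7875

1897 + 5977 = 7874
a) 7874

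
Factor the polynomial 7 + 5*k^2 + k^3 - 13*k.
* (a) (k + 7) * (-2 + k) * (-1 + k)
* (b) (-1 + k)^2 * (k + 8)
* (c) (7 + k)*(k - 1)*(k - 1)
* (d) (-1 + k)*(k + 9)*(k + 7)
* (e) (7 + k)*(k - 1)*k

We need to factor 7 + 5*k^2 + k^3 - 13*k.
The factored form is (7 + k)*(k - 1)*(k - 1).
c) (7 + k)*(k - 1)*(k - 1)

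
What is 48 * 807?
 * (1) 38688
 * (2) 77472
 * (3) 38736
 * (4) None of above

48 * 807 = 38736
3) 38736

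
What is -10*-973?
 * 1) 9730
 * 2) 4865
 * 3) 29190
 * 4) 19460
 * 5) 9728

-10 * -973 = 9730
1) 9730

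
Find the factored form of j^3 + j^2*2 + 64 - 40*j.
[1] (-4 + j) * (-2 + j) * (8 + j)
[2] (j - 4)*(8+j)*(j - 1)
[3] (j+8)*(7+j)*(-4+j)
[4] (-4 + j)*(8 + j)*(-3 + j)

We need to factor j^3 + j^2*2 + 64 - 40*j.
The factored form is (-4 + j) * (-2 + j) * (8 + j).
1) (-4 + j) * (-2 + j) * (8 + j)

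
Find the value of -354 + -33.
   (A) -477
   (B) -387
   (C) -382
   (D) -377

-354 + -33 = -387
B) -387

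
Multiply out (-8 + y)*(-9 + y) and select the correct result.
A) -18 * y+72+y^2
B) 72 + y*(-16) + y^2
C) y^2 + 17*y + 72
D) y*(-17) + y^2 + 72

Expanding (-8 + y)*(-9 + y):
= y*(-17) + y^2 + 72
D) y*(-17) + y^2 + 72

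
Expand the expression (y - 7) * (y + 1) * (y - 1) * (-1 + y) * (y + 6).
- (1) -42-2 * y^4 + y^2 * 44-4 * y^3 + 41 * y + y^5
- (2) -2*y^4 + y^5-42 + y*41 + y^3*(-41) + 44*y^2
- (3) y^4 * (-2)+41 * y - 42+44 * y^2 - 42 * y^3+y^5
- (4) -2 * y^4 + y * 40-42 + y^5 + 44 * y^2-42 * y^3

Expanding (y - 7) * (y + 1) * (y - 1) * (-1 + y) * (y + 6):
= y^4 * (-2)+41 * y - 42+44 * y^2 - 42 * y^3+y^5
3) y^4 * (-2)+41 * y - 42+44 * y^2 - 42 * y^3+y^5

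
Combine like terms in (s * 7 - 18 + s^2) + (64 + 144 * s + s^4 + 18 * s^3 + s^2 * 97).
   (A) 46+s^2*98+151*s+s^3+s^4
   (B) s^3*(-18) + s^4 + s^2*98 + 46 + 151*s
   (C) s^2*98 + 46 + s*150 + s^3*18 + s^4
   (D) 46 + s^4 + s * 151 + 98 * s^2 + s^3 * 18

Adding the polynomials and combining like terms:
(s*7 - 18 + s^2) + (64 + 144*s + s^4 + 18*s^3 + s^2*97)
= 46 + s^4 + s * 151 + 98 * s^2 + s^3 * 18
D) 46 + s^4 + s * 151 + 98 * s^2 + s^3 * 18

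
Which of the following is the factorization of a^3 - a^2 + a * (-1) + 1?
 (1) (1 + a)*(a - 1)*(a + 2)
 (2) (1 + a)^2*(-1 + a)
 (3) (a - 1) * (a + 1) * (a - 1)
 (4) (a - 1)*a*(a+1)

We need to factor a^3 - a^2 + a * (-1) + 1.
The factored form is (a - 1) * (a + 1) * (a - 1).
3) (a - 1) * (a + 1) * (a - 1)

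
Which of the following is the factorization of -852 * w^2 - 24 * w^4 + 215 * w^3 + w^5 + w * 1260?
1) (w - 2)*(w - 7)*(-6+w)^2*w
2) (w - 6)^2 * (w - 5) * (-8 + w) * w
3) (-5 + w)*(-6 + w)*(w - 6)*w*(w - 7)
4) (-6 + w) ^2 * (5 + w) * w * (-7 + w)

We need to factor -852 * w^2 - 24 * w^4 + 215 * w^3 + w^5 + w * 1260.
The factored form is (-5 + w)*(-6 + w)*(w - 6)*w*(w - 7).
3) (-5 + w)*(-6 + w)*(w - 6)*w*(w - 7)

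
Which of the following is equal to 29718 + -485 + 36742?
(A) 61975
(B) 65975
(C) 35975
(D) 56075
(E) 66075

First: 29718 + -485 = 29233
Then: 29233 + 36742 = 65975
B) 65975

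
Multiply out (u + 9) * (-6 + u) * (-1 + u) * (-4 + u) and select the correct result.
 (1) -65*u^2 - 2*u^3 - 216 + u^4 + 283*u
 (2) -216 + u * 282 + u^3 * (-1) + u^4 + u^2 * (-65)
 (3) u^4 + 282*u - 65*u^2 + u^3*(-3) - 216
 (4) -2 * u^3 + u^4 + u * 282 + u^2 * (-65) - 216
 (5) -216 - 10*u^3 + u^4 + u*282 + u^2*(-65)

Expanding (u + 9) * (-6 + u) * (-1 + u) * (-4 + u):
= -2 * u^3 + u^4 + u * 282 + u^2 * (-65) - 216
4) -2 * u^3 + u^4 + u * 282 + u^2 * (-65) - 216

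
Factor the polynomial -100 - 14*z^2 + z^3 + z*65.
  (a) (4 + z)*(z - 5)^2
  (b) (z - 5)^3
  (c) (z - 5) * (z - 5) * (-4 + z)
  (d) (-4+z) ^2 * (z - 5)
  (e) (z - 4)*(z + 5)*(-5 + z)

We need to factor -100 - 14*z^2 + z^3 + z*65.
The factored form is (z - 5) * (z - 5) * (-4 + z).
c) (z - 5) * (z - 5) * (-4 + z)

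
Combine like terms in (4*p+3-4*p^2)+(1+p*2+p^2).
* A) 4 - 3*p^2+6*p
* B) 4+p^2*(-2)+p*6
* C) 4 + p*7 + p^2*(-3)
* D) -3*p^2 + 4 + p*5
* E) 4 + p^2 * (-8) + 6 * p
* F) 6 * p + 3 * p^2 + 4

Adding the polynomials and combining like terms:
(4*p + 3 - 4*p^2) + (1 + p*2 + p^2)
= 4 - 3*p^2+6*p
A) 4 - 3*p^2+6*p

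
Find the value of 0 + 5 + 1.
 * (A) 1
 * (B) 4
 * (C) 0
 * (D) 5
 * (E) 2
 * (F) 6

First: 0 + 5 = 5
Then: 5 + 1 = 6
F) 6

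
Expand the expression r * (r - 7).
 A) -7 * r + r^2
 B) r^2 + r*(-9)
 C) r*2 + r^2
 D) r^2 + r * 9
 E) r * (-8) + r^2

Expanding r * (r - 7):
= -7 * r + r^2
A) -7 * r + r^2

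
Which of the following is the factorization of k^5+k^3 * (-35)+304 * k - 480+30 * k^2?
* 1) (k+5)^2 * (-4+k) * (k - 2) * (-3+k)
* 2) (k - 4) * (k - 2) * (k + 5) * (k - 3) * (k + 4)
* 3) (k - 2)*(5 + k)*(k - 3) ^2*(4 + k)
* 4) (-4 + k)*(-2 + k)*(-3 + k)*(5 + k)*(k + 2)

We need to factor k^5+k^3 * (-35)+304 * k - 480+30 * k^2.
The factored form is (k - 4) * (k - 2) * (k + 5) * (k - 3) * (k + 4).
2) (k - 4) * (k - 2) * (k + 5) * (k - 3) * (k + 4)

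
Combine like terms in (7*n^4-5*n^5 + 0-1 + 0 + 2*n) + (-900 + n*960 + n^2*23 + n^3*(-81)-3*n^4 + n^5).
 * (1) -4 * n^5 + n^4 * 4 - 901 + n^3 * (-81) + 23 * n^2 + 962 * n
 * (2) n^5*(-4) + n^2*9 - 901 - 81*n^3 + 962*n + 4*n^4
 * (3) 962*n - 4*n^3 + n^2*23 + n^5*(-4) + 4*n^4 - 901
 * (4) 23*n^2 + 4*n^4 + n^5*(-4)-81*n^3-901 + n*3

Adding the polynomials and combining like terms:
(7*n^4 - 5*n^5 + 0 - 1 + 0 + 2*n) + (-900 + n*960 + n^2*23 + n^3*(-81) - 3*n^4 + n^5)
= -4 * n^5 + n^4 * 4 - 901 + n^3 * (-81) + 23 * n^2 + 962 * n
1) -4 * n^5 + n^4 * 4 - 901 + n^3 * (-81) + 23 * n^2 + 962 * n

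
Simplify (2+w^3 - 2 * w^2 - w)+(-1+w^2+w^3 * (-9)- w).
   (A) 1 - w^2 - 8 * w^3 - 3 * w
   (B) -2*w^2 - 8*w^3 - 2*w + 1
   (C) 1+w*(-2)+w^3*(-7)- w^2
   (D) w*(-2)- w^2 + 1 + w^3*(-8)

Adding the polynomials and combining like terms:
(2 + w^3 - 2*w^2 - w) + (-1 + w^2 + w^3*(-9) - w)
= w*(-2)- w^2 + 1 + w^3*(-8)
D) w*(-2)- w^2 + 1 + w^3*(-8)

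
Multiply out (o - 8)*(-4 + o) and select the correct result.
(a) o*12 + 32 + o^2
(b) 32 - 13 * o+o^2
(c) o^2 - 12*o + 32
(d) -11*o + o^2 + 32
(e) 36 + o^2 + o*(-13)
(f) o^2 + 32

Expanding (o - 8)*(-4 + o):
= o^2 - 12*o + 32
c) o^2 - 12*o + 32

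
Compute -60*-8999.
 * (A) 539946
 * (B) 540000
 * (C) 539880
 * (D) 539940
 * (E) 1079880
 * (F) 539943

-60 * -8999 = 539940
D) 539940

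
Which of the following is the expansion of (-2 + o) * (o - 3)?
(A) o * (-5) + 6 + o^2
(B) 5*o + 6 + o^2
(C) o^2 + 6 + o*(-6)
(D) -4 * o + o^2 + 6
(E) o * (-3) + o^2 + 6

Expanding (-2 + o) * (o - 3):
= o * (-5) + 6 + o^2
A) o * (-5) + 6 + o^2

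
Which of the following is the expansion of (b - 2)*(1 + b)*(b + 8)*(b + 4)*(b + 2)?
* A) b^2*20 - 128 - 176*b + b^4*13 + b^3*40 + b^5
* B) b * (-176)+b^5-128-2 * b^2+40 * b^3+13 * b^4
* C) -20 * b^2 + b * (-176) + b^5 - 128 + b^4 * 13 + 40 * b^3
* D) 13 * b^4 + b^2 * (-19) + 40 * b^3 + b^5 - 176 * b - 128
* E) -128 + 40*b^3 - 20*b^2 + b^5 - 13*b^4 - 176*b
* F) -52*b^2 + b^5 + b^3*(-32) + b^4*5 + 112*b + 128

Expanding (b - 2)*(1 + b)*(b + 8)*(b + 4)*(b + 2):
= -20 * b^2 + b * (-176) + b^5 - 128 + b^4 * 13 + 40 * b^3
C) -20 * b^2 + b * (-176) + b^5 - 128 + b^4 * 13 + 40 * b^3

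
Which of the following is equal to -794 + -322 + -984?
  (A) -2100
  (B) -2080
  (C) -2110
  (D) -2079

First: -794 + -322 = -1116
Then: -1116 + -984 = -2100
A) -2100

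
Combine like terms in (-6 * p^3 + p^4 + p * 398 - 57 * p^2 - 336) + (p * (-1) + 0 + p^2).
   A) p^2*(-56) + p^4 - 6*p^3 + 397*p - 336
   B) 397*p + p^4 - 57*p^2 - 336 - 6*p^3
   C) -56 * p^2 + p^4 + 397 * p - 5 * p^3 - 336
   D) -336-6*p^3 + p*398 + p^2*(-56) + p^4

Adding the polynomials and combining like terms:
(-6*p^3 + p^4 + p*398 - 57*p^2 - 336) + (p*(-1) + 0 + p^2)
= p^2*(-56) + p^4 - 6*p^3 + 397*p - 336
A) p^2*(-56) + p^4 - 6*p^3 + 397*p - 336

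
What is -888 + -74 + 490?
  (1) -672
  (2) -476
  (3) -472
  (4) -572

First: -888 + -74 = -962
Then: -962 + 490 = -472
3) -472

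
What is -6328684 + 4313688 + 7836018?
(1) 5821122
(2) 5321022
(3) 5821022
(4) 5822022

First: -6328684 + 4313688 = -2014996
Then: -2014996 + 7836018 = 5821022
3) 5821022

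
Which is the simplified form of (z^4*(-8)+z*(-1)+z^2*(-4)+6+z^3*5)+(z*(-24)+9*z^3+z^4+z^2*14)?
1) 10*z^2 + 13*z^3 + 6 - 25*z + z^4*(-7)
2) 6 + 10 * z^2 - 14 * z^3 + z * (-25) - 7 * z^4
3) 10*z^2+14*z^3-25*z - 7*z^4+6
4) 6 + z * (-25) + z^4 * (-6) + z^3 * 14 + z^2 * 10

Adding the polynomials and combining like terms:
(z^4*(-8) + z*(-1) + z^2*(-4) + 6 + z^3*5) + (z*(-24) + 9*z^3 + z^4 + z^2*14)
= 10*z^2+14*z^3-25*z - 7*z^4+6
3) 10*z^2+14*z^3-25*z - 7*z^4+6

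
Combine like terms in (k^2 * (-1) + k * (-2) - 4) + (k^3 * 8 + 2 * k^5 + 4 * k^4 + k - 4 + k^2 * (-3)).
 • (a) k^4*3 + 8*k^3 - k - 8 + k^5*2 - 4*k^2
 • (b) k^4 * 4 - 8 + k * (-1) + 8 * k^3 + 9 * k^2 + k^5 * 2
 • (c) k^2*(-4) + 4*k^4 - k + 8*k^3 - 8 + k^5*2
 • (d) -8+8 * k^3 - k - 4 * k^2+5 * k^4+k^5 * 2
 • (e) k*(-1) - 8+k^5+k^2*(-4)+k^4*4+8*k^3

Adding the polynomials and combining like terms:
(k^2*(-1) + k*(-2) - 4) + (k^3*8 + 2*k^5 + 4*k^4 + k - 4 + k^2*(-3))
= k^2*(-4) + 4*k^4 - k + 8*k^3 - 8 + k^5*2
c) k^2*(-4) + 4*k^4 - k + 8*k^3 - 8 + k^5*2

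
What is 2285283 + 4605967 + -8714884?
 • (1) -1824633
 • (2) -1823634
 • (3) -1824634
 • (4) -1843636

First: 2285283 + 4605967 = 6891250
Then: 6891250 + -8714884 = -1823634
2) -1823634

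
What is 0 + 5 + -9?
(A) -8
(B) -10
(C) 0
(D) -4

First: 0 + 5 = 5
Then: 5 + -9 = -4
D) -4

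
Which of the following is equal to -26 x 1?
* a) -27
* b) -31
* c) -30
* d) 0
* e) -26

-26 * 1 = -26
e) -26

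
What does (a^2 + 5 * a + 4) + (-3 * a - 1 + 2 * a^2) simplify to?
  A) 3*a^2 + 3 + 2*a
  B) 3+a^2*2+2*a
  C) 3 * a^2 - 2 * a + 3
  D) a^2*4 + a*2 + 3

Adding the polynomials and combining like terms:
(a^2 + 5*a + 4) + (-3*a - 1 + 2*a^2)
= 3*a^2 + 3 + 2*a
A) 3*a^2 + 3 + 2*a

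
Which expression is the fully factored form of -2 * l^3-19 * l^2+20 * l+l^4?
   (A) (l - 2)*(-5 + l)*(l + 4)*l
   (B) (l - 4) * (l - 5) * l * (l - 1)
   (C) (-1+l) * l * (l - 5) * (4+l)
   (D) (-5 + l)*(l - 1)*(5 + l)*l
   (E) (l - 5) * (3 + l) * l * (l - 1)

We need to factor -2 * l^3-19 * l^2+20 * l+l^4.
The factored form is (-1+l) * l * (l - 5) * (4+l).
C) (-1+l) * l * (l - 5) * (4+l)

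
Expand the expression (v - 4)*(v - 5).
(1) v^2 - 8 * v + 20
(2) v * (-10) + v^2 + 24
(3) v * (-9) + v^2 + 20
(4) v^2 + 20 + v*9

Expanding (v - 4)*(v - 5):
= v * (-9) + v^2 + 20
3) v * (-9) + v^2 + 20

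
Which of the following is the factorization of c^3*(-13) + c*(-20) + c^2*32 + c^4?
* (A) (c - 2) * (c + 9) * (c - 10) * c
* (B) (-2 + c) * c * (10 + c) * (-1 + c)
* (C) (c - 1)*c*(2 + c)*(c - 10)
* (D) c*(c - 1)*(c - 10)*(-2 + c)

We need to factor c^3*(-13) + c*(-20) + c^2*32 + c^4.
The factored form is c*(c - 1)*(c - 10)*(-2 + c).
D) c*(c - 1)*(c - 10)*(-2 + c)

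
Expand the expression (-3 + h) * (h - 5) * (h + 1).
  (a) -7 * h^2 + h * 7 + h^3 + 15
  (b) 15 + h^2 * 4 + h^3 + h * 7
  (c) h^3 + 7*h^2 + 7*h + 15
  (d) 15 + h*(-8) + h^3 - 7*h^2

Expanding (-3 + h) * (h - 5) * (h + 1):
= -7 * h^2 + h * 7 + h^3 + 15
a) -7 * h^2 + h * 7 + h^3 + 15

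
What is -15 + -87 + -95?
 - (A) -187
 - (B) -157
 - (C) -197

First: -15 + -87 = -102
Then: -102 + -95 = -197
C) -197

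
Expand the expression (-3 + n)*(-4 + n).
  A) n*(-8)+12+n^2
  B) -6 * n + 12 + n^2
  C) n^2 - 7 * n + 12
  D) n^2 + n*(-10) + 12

Expanding (-3 + n)*(-4 + n):
= n^2 - 7 * n + 12
C) n^2 - 7 * n + 12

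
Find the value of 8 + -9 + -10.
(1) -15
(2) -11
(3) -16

First: 8 + -9 = -1
Then: -1 + -10 = -11
2) -11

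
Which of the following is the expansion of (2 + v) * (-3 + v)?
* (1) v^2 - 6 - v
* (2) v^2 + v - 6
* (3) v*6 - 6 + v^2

Expanding (2 + v) * (-3 + v):
= v^2 - 6 - v
1) v^2 - 6 - v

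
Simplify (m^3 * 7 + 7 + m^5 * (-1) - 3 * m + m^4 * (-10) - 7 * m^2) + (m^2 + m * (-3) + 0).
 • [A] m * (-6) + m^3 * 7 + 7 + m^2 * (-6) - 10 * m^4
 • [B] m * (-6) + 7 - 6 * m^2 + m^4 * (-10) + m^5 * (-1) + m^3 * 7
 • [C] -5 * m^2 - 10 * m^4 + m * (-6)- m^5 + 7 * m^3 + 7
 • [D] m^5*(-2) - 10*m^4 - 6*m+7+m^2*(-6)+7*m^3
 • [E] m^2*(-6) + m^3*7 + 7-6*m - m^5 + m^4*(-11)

Adding the polynomials and combining like terms:
(m^3*7 + 7 + m^5*(-1) - 3*m + m^4*(-10) - 7*m^2) + (m^2 + m*(-3) + 0)
= m * (-6) + 7 - 6 * m^2 + m^4 * (-10) + m^5 * (-1) + m^3 * 7
B) m * (-6) + 7 - 6 * m^2 + m^4 * (-10) + m^5 * (-1) + m^3 * 7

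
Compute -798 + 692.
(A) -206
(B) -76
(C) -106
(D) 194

-798 + 692 = -106
C) -106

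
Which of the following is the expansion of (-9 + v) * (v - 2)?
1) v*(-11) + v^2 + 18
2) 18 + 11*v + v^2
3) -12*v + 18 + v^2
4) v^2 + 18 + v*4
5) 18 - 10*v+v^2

Expanding (-9 + v) * (v - 2):
= v*(-11) + v^2 + 18
1) v*(-11) + v^2 + 18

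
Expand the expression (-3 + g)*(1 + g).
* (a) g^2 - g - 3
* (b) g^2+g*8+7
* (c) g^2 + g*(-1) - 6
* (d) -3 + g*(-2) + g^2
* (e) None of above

Expanding (-3 + g)*(1 + g):
= -3 + g*(-2) + g^2
d) -3 + g*(-2) + g^2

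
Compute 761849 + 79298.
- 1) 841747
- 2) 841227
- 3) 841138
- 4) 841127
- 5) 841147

761849 + 79298 = 841147
5) 841147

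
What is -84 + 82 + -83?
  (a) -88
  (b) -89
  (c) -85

First: -84 + 82 = -2
Then: -2 + -83 = -85
c) -85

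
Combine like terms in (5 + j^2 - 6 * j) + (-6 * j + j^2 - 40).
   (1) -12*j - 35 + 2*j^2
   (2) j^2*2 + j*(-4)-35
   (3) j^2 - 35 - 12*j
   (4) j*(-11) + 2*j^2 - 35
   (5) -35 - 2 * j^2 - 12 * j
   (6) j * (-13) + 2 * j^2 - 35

Adding the polynomials and combining like terms:
(5 + j^2 - 6*j) + (-6*j + j^2 - 40)
= -12*j - 35 + 2*j^2
1) -12*j - 35 + 2*j^2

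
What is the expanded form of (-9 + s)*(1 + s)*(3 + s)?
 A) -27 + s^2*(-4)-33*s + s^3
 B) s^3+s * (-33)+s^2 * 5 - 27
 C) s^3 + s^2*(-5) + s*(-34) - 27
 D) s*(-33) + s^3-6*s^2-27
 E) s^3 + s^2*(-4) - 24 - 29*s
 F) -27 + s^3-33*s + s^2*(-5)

Expanding (-9 + s)*(1 + s)*(3 + s):
= -27 + s^3-33*s + s^2*(-5)
F) -27 + s^3-33*s + s^2*(-5)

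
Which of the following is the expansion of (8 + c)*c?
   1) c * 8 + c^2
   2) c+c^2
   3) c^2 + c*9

Expanding (8 + c)*c:
= c * 8 + c^2
1) c * 8 + c^2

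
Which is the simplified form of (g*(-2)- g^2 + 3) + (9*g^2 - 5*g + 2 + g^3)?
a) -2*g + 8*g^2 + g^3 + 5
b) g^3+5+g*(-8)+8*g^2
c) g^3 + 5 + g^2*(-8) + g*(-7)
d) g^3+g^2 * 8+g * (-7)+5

Adding the polynomials and combining like terms:
(g*(-2) - g^2 + 3) + (9*g^2 - 5*g + 2 + g^3)
= g^3+g^2 * 8+g * (-7)+5
d) g^3+g^2 * 8+g * (-7)+5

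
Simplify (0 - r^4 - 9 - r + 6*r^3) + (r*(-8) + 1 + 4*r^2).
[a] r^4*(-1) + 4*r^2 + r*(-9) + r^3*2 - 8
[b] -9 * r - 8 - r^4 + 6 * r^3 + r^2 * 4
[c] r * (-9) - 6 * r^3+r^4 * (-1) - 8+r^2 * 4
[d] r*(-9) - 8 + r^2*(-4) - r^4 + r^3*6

Adding the polynomials and combining like terms:
(0 - r^4 - 9 - r + 6*r^3) + (r*(-8) + 1 + 4*r^2)
= -9 * r - 8 - r^4 + 6 * r^3 + r^2 * 4
b) -9 * r - 8 - r^4 + 6 * r^3 + r^2 * 4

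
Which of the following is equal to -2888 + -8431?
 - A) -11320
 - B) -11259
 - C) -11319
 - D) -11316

-2888 + -8431 = -11319
C) -11319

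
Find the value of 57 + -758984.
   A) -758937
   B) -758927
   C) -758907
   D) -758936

57 + -758984 = -758927
B) -758927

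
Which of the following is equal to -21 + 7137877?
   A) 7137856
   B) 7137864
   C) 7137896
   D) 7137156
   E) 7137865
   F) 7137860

-21 + 7137877 = 7137856
A) 7137856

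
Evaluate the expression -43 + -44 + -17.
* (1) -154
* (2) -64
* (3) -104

First: -43 + -44 = -87
Then: -87 + -17 = -104
3) -104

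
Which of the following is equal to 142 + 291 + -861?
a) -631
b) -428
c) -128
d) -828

First: 142 + 291 = 433
Then: 433 + -861 = -428
b) -428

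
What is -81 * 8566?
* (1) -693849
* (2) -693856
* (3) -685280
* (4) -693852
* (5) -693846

-81 * 8566 = -693846
5) -693846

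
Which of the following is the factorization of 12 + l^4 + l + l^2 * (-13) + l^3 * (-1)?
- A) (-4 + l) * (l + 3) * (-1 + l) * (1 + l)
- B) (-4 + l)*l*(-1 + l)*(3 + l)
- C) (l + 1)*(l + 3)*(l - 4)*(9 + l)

We need to factor 12 + l^4 + l + l^2 * (-13) + l^3 * (-1).
The factored form is (-4 + l) * (l + 3) * (-1 + l) * (1 + l).
A) (-4 + l) * (l + 3) * (-1 + l) * (1 + l)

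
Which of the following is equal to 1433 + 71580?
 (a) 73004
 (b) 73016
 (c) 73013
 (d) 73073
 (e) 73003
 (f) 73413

1433 + 71580 = 73013
c) 73013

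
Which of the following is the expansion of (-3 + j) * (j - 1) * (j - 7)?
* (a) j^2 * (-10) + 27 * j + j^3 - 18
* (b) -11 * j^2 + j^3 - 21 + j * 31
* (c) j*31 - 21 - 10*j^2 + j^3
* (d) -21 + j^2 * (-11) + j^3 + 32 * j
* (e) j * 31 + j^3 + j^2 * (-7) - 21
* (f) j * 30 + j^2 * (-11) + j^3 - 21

Expanding (-3 + j) * (j - 1) * (j - 7):
= -11 * j^2 + j^3 - 21 + j * 31
b) -11 * j^2 + j^3 - 21 + j * 31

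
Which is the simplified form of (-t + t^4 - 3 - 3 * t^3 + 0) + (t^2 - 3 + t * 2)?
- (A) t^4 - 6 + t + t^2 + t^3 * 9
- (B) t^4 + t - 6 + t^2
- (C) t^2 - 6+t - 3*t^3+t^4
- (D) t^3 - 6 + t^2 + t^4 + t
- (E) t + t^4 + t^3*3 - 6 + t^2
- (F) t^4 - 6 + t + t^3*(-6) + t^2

Adding the polynomials and combining like terms:
(-t + t^4 - 3 - 3*t^3 + 0) + (t^2 - 3 + t*2)
= t^2 - 6+t - 3*t^3+t^4
C) t^2 - 6+t - 3*t^3+t^4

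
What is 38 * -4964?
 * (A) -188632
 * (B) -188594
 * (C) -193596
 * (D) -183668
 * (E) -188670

38 * -4964 = -188632
A) -188632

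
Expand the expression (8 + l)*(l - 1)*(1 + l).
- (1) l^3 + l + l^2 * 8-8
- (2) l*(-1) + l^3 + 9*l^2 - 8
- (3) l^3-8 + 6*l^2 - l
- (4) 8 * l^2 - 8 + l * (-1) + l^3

Expanding (8 + l)*(l - 1)*(1 + l):
= 8 * l^2 - 8 + l * (-1) + l^3
4) 8 * l^2 - 8 + l * (-1) + l^3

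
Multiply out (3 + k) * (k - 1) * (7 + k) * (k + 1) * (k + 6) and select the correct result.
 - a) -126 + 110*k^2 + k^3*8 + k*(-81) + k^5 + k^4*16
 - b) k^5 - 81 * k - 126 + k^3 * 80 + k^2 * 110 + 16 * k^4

Expanding (3 + k) * (k - 1) * (7 + k) * (k + 1) * (k + 6):
= k^5 - 81 * k - 126 + k^3 * 80 + k^2 * 110 + 16 * k^4
b) k^5 - 81 * k - 126 + k^3 * 80 + k^2 * 110 + 16 * k^4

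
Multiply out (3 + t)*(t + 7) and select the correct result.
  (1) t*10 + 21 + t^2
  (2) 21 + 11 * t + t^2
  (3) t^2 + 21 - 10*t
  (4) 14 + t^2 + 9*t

Expanding (3 + t)*(t + 7):
= t*10 + 21 + t^2
1) t*10 + 21 + t^2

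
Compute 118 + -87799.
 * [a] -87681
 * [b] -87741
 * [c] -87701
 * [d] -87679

118 + -87799 = -87681
a) -87681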